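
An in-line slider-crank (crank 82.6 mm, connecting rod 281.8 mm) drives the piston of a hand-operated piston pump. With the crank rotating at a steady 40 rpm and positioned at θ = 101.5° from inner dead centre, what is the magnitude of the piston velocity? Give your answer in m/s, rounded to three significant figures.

ω = 2π·40/60 = 4.189 rad/s
For an in-line slider-crank, x = r cosθ + √(L² − r² sin²θ), so v = −rω sinθ·[1 + r cosθ/√(L² − r² sin²θ)].
With r = 0.0826 m, L = 0.2818 m, θ = 101.5°: √(L² − r² sin²θ) = 0.26993 m.
v = −0.0826·4.189·0.97992·[1 + 0.0826·-0.19937/0.26993] = -0.31836 m/s.
|v| = 0.31836 m/s.

0.318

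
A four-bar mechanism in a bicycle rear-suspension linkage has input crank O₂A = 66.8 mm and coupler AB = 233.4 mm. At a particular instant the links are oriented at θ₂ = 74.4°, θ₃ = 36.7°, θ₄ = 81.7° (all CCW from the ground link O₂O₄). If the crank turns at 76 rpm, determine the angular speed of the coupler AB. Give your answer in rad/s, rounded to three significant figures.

0.409

ω₂ = 7.959 rad/s (from 76 rpm).
Differentiating the loop-closure r₂e^{iθ₂}+r₃e^{iθ₃}=r₁+r₄e^{iθ₄} gives r₂ω₂e^{iθ₂}+r₃ω₃e^{iθ₃}=r₄ω₄e^{iθ₄}.
Eliminating the other unknown: ω₃ = r₂ω₂ sin(θ₄−θ₂) / [r₃ sin(θ₃−θ₄)].
Numerator sine = +0.12706; denominator sine = -0.70711.
Result = 0.0668·7.959·(+0.12706) / (0.2334·(-0.70711)) = -0.40931 rad/s; magnitude 0.40931 rad/s.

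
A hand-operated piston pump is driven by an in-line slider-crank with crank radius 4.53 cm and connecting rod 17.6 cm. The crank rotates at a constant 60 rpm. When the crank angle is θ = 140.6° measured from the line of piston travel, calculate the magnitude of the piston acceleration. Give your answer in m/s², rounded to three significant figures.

1.28

ω = 2π·60/60 = 6.283 rad/s
x(θ) = r cosθ + √(L² − r² sin²θ); with ω constant, a = ω²·d²x/dθ².
d²x/dθ² = −r cosθ − r²(cos2θ)/√u − r⁴ sin²2θ/(4u^{3/2}),  u = L² − r² sin²θ = 0.0301492 m².
Substituting r = 0.0453 m, L = 0.176 m, θ = 140.6°: d²x/dθ² = +0.032516 m.
a = ω²·d²x/dθ² = (6.283)²·(+0.032516) = +1.2837 m/s²;  |a| = 1.2837 m/s².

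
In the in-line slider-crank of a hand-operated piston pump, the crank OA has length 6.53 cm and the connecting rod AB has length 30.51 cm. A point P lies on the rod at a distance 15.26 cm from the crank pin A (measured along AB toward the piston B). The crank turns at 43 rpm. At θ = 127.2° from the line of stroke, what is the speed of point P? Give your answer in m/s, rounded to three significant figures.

0.236

ω = 4.503 rad/s.  Crank-pin speed |V_A| = rω = 0.29404 m/s, perpendicular to OA.
Rod angle: sinφ = −(r/L) sinθ ⇒ φ = -9.816°; ω_rod = −rω cosθ/√(L²−r²sin²θ) = +0.59134 rad/s.
V_P = V_A + ω_rod × AP, with AP = 0.1526 m along the rod.
Components: V_Px = −rω sinθ − a·ω_rod·sinφ = -0.21883 m/s;  V_Py = rω cosθ + a·ω_rod·cosφ = -0.08886 m/s.
|V_P| = √(V_Px² + V_Py²) = 0.23618 m/s.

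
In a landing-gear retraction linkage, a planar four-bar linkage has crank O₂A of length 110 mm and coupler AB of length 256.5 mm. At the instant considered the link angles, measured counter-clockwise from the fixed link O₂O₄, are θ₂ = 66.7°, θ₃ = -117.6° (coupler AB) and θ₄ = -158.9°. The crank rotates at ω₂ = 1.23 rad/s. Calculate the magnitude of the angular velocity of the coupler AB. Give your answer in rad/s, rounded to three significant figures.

0.571

ω₂ = 1.23 rad/s
Differentiating the loop-closure r₂e^{iθ₂}+r₃e^{iθ₃}=r₁+r₄e^{iθ₄} gives r₂ω₂e^{iθ₂}+r₃ω₃e^{iθ₃}=r₄ω₄e^{iθ₄}.
Eliminating the other unknown: ω₃ = r₂ω₂ sin(θ₄−θ₂) / [r₃ sin(θ₃−θ₄)].
Numerator sine = +0.71447; denominator sine = +0.66000.
Result = 0.11·1.23·(+0.71447) / (0.2565·(+0.66000)) = +0.57102 rad/s; magnitude 0.57102 rad/s.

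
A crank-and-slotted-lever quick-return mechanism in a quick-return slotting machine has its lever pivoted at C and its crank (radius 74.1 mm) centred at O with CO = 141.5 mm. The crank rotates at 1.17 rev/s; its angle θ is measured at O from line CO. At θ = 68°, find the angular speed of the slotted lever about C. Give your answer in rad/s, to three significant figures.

2.07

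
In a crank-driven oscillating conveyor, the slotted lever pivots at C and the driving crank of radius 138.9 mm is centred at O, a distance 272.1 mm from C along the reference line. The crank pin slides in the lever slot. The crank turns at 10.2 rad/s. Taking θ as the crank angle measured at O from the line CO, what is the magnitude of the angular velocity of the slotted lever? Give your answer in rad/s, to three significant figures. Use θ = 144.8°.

ω = 10.2 rad/s
Crank pin A relative to C: A = (d + r cosθ, r sinθ); lever angle φ = atan2(r sinθ, d + r cosθ).
Differentiating tanφ: φ̇ = rω(d cosθ + r)/(d² + r² + 2dr cosθ).
d² + r² + 2dr cosθ = |CA|² = 0.0315641 m²;  d cosθ + r = -0.083445 m.
|ω_lever| = |0.1389·10.2·-0.083445| / 0.0315641 = 3.7455 rad/s.

3.75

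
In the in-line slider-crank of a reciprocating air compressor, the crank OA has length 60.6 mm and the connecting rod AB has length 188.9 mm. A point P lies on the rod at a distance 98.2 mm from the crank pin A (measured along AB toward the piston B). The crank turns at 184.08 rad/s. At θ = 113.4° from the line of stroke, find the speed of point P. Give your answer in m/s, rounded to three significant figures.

9.76

ω = 184.1 rad/s.  Crank-pin speed |V_A| = rω = 11.155 m/s, perpendicular to OA.
Rod angle: sinφ = −(r/L) sinθ ⇒ φ = -17.123°; ω_rod = −rω cosθ/√(L²−r²sin²θ) = +24.541 rad/s.
V_P = V_A + ω_rod × AP, with AP = 0.0982 m along the rod.
Components: V_Px = −rω sinθ − a·ω_rod·sinφ = -9.5283 m/s;  V_Py = rω cosθ + a·ω_rod·cosφ = -2.1272 m/s.
|V_P| = √(V_Px² + V_Py²) = 9.7628 m/s.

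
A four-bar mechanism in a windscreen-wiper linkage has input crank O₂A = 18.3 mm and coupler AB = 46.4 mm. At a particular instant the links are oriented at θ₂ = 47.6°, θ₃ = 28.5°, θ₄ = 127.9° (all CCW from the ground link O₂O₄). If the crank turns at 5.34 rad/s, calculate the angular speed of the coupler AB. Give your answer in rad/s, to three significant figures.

2.10

ω₂ = 5.34 rad/s
Differentiating the loop-closure r₂e^{iθ₂}+r₃e^{iθ₃}=r₁+r₄e^{iθ₄} gives r₂ω₂e^{iθ₂}+r₃ω₃e^{iθ₃}=r₄ω₄e^{iθ₄}.
Eliminating the other unknown: ω₃ = r₂ω₂ sin(θ₄−θ₂) / [r₃ sin(θ₃−θ₄)].
Numerator sine = +0.98570; denominator sine = -0.98657.
Result = 0.0183·5.34·(+0.98570) / (0.0464·(-0.98657)) = -2.1042 rad/s; magnitude 2.1042 rad/s.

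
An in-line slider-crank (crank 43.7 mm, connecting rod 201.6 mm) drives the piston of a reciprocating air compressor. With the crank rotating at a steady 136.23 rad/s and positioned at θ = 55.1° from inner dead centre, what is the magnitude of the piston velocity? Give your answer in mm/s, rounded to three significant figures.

ω = 136.2 rad/s
For an in-line slider-crank, x = r cosθ + √(L² − r² sin²θ), so v = −rω sinθ·[1 + r cosθ/√(L² − r² sin²θ)].
With r = 0.0437 m, L = 0.2016 m, θ = 55.1°: √(L² − r² sin²θ) = 0.19839 m.
v = −0.0437·136.2·0.82015·[1 + 0.0437·0.57215/0.19839] = -5.4979 m/s.
|v| = 5.4979 m/s = 5497.9 mm/s.

5500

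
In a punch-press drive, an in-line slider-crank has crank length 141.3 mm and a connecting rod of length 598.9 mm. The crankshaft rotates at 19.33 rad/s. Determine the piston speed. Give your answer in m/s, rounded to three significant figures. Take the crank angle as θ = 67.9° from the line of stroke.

2.76

ω = 19.33 rad/s
For an in-line slider-crank, x = r cosθ + √(L² − r² sin²θ), so v = −rω sinθ·[1 + r cosθ/√(L² − r² sin²θ)].
With r = 0.1413 m, L = 0.5989 m, θ = 67.9°: √(L² − r² sin²θ) = 0.58442 m.
v = −0.1413·19.33·0.92653·[1 + 0.1413·0.37622/0.58442] = -2.7609 m/s.
|v| = 2.7609 m/s.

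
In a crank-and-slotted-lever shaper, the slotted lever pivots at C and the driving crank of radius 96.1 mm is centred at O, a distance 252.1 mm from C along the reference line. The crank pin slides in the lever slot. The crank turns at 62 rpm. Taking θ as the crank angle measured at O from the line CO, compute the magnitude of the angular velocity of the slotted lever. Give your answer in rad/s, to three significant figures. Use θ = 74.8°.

ω = 6.493 rad/s (from 62 rpm).
Crank pin A relative to C: A = (d + r cosθ, r sinθ); lever angle φ = atan2(r sinθ, d + r cosθ).
Differentiating tanφ: φ̇ = rω(d cosθ + r)/(d² + r² + 2dr cosθ).
d² + r² + 2dr cosθ = |CA|² = 0.0854936 m²;  d cosθ + r = +0.1622 m.
|ω_lever| = |0.0961·6.493·+0.1622| / 0.0854936 = 1.1837 rad/s.

1.18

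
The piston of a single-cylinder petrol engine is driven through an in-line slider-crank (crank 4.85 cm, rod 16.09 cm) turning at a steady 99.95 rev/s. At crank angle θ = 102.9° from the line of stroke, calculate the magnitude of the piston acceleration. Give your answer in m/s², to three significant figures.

ω = 2π·100 = 628 rad/s
x(θ) = r cosθ + √(L² − r² sin²θ); with ω constant, a = ω²·d²x/dθ².
d²x/dθ² = −r cosθ − r²(cos2θ)/√u − r⁴ sin²2θ/(4u^{3/2}),  u = L² − r² sin²θ = 0.0236538 m².
Substituting r = 0.0485 m, L = 0.1609 m, θ = 102.9°: d²x/dθ² = +0.024525 m.
a = ω²·d²x/dθ² = (628)²·(+0.024525) = +9672.6 m/s²;  |a| = 9672.6 m/s².

9670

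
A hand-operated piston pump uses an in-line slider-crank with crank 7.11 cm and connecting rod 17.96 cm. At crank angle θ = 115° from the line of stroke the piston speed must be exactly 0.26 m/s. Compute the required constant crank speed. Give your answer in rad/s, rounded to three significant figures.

4.92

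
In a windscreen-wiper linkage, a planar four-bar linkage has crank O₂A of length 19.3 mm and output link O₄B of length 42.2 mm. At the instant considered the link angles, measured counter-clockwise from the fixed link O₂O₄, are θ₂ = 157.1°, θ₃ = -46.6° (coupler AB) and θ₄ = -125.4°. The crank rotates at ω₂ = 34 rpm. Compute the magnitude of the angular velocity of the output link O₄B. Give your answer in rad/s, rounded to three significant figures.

ω₂ = 3.56 rad/s (from 34 rpm).
Differentiating the loop-closure r₂e^{iθ₂}+r₃e^{iθ₃}=r₁+r₄e^{iθ₄} gives r₂ω₂e^{iθ₂}+r₃ω₃e^{iθ₃}=r₄ω₄e^{iθ₄}.
Eliminating the other unknown: ω₄ = r₂ω₂ sin(θ₂−θ₃) / [r₄ sin(θ₄−θ₃)].
Numerator sine = -0.40195; denominator sine = -0.98096.
Result = 0.0193·3.56·(-0.40195) / (0.0422·(-0.98096)) = +0.66723 rad/s; magnitude 0.66723 rad/s.

0.667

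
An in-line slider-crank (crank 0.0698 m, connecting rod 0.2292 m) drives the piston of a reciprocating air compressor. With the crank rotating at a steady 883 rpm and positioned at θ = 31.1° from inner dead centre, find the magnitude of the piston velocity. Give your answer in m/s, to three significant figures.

ω = 2π·883/60 = 92.47 rad/s
For an in-line slider-crank, x = r cosθ + √(L² − r² sin²θ), so v = −rω sinθ·[1 + r cosθ/√(L² − r² sin²θ)].
With r = 0.0698 m, L = 0.2292 m, θ = 31.1°: √(L² − r² sin²θ) = 0.22635 m.
v = −0.0698·92.47·0.51653·[1 + 0.0698·0.85627/0.22635] = -4.2141 m/s.
|v| = 4.2141 m/s.

4.21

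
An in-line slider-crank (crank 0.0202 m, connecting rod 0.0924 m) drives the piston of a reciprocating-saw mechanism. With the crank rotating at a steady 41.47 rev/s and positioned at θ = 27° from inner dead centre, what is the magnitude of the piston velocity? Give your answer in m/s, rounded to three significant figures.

2.86

ω = 2π·41.5 = 260.6 rad/s
For an in-line slider-crank, x = r cosθ + √(L² − r² sin²θ), so v = −rω sinθ·[1 + r cosθ/√(L² − r² sin²θ)].
With r = 0.0202 m, L = 0.0924 m, θ = 27°: √(L² − r² sin²θ) = 0.091944 m.
v = −0.0202·260.6·0.45399·[1 + 0.0202·0.89101/0.091944] = -2.8573 m/s.
|v| = 2.8573 m/s.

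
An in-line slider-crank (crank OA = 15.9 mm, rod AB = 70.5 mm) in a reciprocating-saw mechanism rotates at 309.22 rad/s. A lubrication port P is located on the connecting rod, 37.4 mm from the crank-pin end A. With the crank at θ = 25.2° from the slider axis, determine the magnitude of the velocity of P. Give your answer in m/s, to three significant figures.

ω = 309.2 rad/s.  Crank-pin speed |V_A| = rω = 4.9166 m/s, perpendicular to OA.
Rod angle: sinφ = −(r/L) sinθ ⇒ φ = -5.510°; ω_rod = −rω cosθ/√(L²−r²sin²θ) = -63.395 rad/s.
V_P = V_A + ω_rod × AP, with AP = 0.0374 m along the rod.
Components: V_Px = −rω sinθ − a·ω_rod·sinφ = -2.3211 m/s;  V_Py = rω cosθ + a·ω_rod·cosφ = +2.0887 m/s.
|V_P| = √(V_Px² + V_Py²) = 3.1225 m/s.

3.12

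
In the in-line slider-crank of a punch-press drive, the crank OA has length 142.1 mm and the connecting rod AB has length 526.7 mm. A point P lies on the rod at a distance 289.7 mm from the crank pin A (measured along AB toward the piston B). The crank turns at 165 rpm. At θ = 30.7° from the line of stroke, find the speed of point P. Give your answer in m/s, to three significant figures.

ω = 17.28 rad/s.  Crank-pin speed |V_A| = rω = 2.4553 m/s, perpendicular to OA.
Rod angle: sinφ = −(r/L) sinθ ⇒ φ = -7.917°; ω_rod = −rω cosθ/√(L²−r²sin²θ) = -4.0469 rad/s.
V_P = V_A + ω_rod × AP, with AP = 0.2897 m along the rod.
Components: V_Px = −rω sinθ − a·ω_rod·sinφ = -1.415 m/s;  V_Py = rω cosθ + a·ω_rod·cosφ = +0.94998 m/s.
|V_P| = √(V_Px² + V_Py²) = 1.7043 m/s.

1.70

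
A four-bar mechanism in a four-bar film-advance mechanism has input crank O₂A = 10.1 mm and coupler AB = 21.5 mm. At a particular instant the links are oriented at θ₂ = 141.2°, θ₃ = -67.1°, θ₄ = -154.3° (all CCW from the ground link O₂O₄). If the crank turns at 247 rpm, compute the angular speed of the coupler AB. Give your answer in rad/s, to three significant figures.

11.0

ω₂ = 25.87 rad/s (from 247 rpm).
Differentiating the loop-closure r₂e^{iθ₂}+r₃e^{iθ₃}=r₁+r₄e^{iθ₄} gives r₂ω₂e^{iθ₂}+r₃ω₃e^{iθ₃}=r₄ω₄e^{iθ₄}.
Eliminating the other unknown: ω₃ = r₂ω₂ sin(θ₄−θ₂) / [r₃ sin(θ₃−θ₄)].
Numerator sine = +0.90259; denominator sine = +0.99881.
Result = 0.0101·25.87·(+0.90259) / (0.0215·(+0.99881)) = +10.98 rad/s; magnitude 10.98 rad/s.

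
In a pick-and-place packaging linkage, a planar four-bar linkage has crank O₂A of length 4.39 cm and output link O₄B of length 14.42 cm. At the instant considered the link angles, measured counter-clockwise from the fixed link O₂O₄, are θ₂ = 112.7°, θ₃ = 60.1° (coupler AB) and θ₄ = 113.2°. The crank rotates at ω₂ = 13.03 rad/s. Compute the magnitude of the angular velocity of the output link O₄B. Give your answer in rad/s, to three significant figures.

ω₂ = 13.03 rad/s
Differentiating the loop-closure r₂e^{iθ₂}+r₃e^{iθ₃}=r₁+r₄e^{iθ₄} gives r₂ω₂e^{iθ₂}+r₃ω₃e^{iθ₃}=r₄ω₄e^{iθ₄}.
Eliminating the other unknown: ω₄ = r₂ω₂ sin(θ₂−θ₃) / [r₄ sin(θ₄−θ₃)].
Numerator sine = +0.79441; denominator sine = +0.79968.
Result = 0.0439·13.03·(+0.79441) / (0.1442·(+0.79968)) = +3.9407 rad/s; magnitude 3.9407 rad/s.

3.94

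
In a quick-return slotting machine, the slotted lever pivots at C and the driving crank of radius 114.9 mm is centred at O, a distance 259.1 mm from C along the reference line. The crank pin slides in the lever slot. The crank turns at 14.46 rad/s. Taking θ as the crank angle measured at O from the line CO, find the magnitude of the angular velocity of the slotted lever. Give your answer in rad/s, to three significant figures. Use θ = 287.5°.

3.26

ω = 14.46 rad/s
Crank pin A relative to C: A = (d + r cosθ, r sinθ); lever angle φ = atan2(r sinθ, d + r cosθ).
Differentiating tanφ: φ̇ = rω(d cosθ + r)/(d² + r² + 2dr cosθ).
d² + r² + 2dr cosθ = |CA|² = 0.0982392 m²;  d cosθ + r = +0.19281 m.
|ω_lever| = |0.1149·14.46·+0.19281| / 0.0982392 = 3.2609 rad/s.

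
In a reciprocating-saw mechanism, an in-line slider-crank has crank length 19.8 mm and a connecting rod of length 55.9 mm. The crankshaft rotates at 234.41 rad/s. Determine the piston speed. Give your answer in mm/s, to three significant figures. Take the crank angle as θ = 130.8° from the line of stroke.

2670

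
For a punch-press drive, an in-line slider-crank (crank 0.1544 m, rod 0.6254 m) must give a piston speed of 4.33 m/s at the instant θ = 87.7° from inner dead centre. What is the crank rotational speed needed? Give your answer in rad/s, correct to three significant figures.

For an in-line slider-crank, |v_piston| = rω|sinθ|·[1 + r cosθ/√(L² − r² sin²θ)].
With r = 0.1544 m, L = 0.6254 m, θ = 87.7°: the bracketed kinematic factor |dx/dθ| = 0.15585 m.
ω = v/|dx/dθ| = 4.33/0.15585 = 27.783 rad/s.

27.8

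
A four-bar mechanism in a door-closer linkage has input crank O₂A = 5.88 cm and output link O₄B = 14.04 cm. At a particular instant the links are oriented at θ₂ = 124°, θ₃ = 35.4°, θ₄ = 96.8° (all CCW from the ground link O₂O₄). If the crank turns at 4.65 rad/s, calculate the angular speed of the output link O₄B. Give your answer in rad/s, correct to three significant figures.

2.22

ω₂ = 4.65 rad/s
Differentiating the loop-closure r₂e^{iθ₂}+r₃e^{iθ₃}=r₁+r₄e^{iθ₄} gives r₂ω₂e^{iθ₂}+r₃ω₃e^{iθ₃}=r₄ω₄e^{iθ₄}.
Eliminating the other unknown: ω₄ = r₂ω₂ sin(θ₂−θ₃) / [r₄ sin(θ₄−θ₃)].
Numerator sine = +0.99970; denominator sine = +0.87798.
Result = 0.0588·4.65·(+0.99970) / (0.1404·(+0.87798)) = +2.2174 rad/s; magnitude 2.2174 rad/s.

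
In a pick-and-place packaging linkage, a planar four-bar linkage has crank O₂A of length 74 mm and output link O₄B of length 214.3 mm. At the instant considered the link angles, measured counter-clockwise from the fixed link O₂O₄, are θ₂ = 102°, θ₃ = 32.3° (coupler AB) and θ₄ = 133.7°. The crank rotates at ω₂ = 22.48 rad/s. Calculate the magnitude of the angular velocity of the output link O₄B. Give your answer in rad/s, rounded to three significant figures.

7.43

ω₂ = 22.48 rad/s
Differentiating the loop-closure r₂e^{iθ₂}+r₃e^{iθ₃}=r₁+r₄e^{iθ₄} gives r₂ω₂e^{iθ₂}+r₃ω₃e^{iθ₃}=r₄ω₄e^{iθ₄}.
Eliminating the other unknown: ω₄ = r₂ω₂ sin(θ₂−θ₃) / [r₄ sin(θ₄−θ₃)].
Numerator sine = +0.93789; denominator sine = +0.98027.
Result = 0.074·22.48·(+0.93789) / (0.2143·(+0.98027)) = +7.427 rad/s; magnitude 7.427 rad/s.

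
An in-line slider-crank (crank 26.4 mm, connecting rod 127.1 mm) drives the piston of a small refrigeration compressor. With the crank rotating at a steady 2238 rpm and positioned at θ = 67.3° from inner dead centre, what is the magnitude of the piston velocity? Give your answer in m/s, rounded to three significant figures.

6.17

ω = 2π·2238/60 = 234.4 rad/s
For an in-line slider-crank, x = r cosθ + √(L² − r² sin²θ), so v = −rω sinθ·[1 + r cosθ/√(L² − r² sin²θ)].
With r = 0.0264 m, L = 0.1271 m, θ = 67.3°: √(L² − r² sin²θ) = 0.12474 m.
v = −0.0264·234.4·0.92254·[1 + 0.0264·0.38591/0.12474] = -6.1741 m/s.
|v| = 6.1741 m/s.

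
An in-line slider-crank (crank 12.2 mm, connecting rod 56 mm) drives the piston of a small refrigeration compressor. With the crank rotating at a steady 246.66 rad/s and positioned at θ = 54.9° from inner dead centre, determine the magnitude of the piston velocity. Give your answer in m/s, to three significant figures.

ω = 246.7 rad/s
For an in-line slider-crank, x = r cosθ + √(L² − r² sin²θ), so v = −rω sinθ·[1 + r cosθ/√(L² − r² sin²θ)].
With r = 0.0122 m, L = 0.056 m, θ = 54.9°: √(L² − r² sin²θ) = 0.055103 m.
v = −0.0122·246.7·0.81815·[1 + 0.0122·0.57501/0.055103] = -2.7755 m/s.
|v| = 2.7755 m/s.

2.78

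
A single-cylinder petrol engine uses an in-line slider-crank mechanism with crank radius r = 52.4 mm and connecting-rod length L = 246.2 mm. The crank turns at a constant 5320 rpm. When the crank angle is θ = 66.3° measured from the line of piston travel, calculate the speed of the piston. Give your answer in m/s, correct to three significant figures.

ω = 2π·5320/60 = 557.1 rad/s
For an in-line slider-crank, x = r cosθ + √(L² − r² sin²θ), so v = −rω sinθ·[1 + r cosθ/√(L² − r² sin²θ)].
With r = 0.0524 m, L = 0.2462 m, θ = 66.3°: √(L² − r² sin²θ) = 0.24148 m.
v = −0.0524·557.1·0.91566·[1 + 0.0524·0.40195/0.24148] = -29.062 m/s.
|v| = 29.062 m/s.

29.1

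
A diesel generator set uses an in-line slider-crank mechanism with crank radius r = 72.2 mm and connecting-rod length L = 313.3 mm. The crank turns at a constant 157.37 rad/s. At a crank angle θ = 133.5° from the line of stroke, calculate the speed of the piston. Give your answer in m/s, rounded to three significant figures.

ω = 157.4 rad/s
For an in-line slider-crank, x = r cosθ + √(L² − r² sin²θ), so v = −rω sinθ·[1 + r cosθ/√(L² − r² sin²θ)].
With r = 0.0722 m, L = 0.3133 m, θ = 133.5°: √(L² − r² sin²θ) = 0.30889 m.
v = −0.0722·157.4·0.72537·[1 + 0.0722·-0.68835/0.30889] = -6.9157 m/s.
|v| = 6.9157 m/s.

6.92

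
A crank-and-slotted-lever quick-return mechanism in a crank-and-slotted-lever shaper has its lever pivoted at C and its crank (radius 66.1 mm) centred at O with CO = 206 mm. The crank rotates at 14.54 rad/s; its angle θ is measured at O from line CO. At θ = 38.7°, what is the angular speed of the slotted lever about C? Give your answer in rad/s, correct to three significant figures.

3.20

ω = 14.54 rad/s
Crank pin A relative to C: A = (d + r cosθ, r sinθ); lever angle φ = atan2(r sinθ, d + r cosθ).
Differentiating tanφ: φ̇ = rω(d cosθ + r)/(d² + r² + 2dr cosθ).
d² + r² + 2dr cosθ = |CA|² = 0.0680588 m²;  d cosθ + r = +0.22687 m.
|ω_lever| = |0.0661·14.54·+0.22687| / 0.0680588 = 3.2037 rad/s.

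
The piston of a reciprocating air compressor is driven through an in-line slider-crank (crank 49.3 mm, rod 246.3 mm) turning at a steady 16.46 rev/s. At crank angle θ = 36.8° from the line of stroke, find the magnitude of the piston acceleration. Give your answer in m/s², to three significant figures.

453

ω = 2π·16.5 = 103.4 rad/s
x(θ) = r cosθ + √(L² − r² sin²θ); with ω constant, a = ω²·d²x/dθ².
d²x/dθ² = −r cosθ − r²(cos2θ)/√u − r⁴ sin²2θ/(4u^{3/2}),  u = L² − r² sin²θ = 0.0597916 m².
Substituting r = 0.0493 m, L = 0.2463 m, θ = 36.8°: d²x/dθ² = -0.042375 m.
a = ω²·d²x/dθ² = (103.4)²·(-0.042375) = -453.25 m/s²;  |a| = 453.25 m/s².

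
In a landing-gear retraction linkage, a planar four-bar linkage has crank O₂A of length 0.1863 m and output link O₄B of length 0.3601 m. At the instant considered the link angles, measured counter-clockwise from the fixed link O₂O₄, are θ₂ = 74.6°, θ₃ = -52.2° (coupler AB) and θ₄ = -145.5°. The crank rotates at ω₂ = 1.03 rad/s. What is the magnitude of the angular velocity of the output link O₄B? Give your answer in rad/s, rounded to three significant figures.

0.427

ω₂ = 1.03 rad/s
Differentiating the loop-closure r₂e^{iθ₂}+r₃e^{iθ₃}=r₁+r₄e^{iθ₄} gives r₂ω₂e^{iθ₂}+r₃ω₃e^{iθ₃}=r₄ω₄e^{iθ₄}.
Eliminating the other unknown: ω₄ = r₂ω₂ sin(θ₂−θ₃) / [r₄ sin(θ₄−θ₃)].
Numerator sine = +0.80073; denominator sine = -0.99834.
Result = 0.1863·1.03·(+0.80073) / (0.3601·(-0.99834)) = -0.4274 rad/s; magnitude 0.4274 rad/s.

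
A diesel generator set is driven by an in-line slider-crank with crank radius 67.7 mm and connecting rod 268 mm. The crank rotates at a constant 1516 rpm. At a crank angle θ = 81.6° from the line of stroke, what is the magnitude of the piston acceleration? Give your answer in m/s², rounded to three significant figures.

ω = 2π·1516/60 = 158.8 rad/s
x(θ) = r cosθ + √(L² − r² sin²θ); with ω constant, a = ω²·d²x/dθ².
d²x/dθ² = −r cosθ − r²(cos2θ)/√u − r⁴ sin²2θ/(4u^{3/2}),  u = L² − r² sin²θ = 0.0673385 m².
Substituting r = 0.0677 m, L = 0.268 m, θ = 81.6°: d²x/dθ² = +0.0069935 m.
a = ω²·d²x/dθ² = (158.8)²·(+0.0069935) = +176.26 m/s²;  |a| = 176.26 m/s².

176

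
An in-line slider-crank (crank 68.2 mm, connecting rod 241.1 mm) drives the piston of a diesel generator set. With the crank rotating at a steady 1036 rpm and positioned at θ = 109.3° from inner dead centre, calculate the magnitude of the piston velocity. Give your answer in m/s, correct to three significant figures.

6.31

ω = 2π·1036/60 = 108.5 rad/s
For an in-line slider-crank, x = r cosθ + √(L² − r² sin²θ), so v = −rω sinθ·[1 + r cosθ/√(L² − r² sin²θ)].
With r = 0.0682 m, L = 0.2411 m, θ = 109.3°: √(L² − r² sin²θ) = 0.23235 m.
v = −0.0682·108.5·0.94380·[1 + 0.0682·-0.33051/0.23235] = -6.3057 m/s.
|v| = 6.3057 m/s.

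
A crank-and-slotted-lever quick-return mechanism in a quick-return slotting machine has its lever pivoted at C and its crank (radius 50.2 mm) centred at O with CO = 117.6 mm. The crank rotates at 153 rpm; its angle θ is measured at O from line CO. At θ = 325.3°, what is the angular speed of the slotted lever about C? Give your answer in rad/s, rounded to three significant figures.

4.53

ω = 16.02 rad/s (from 153 rpm).
Crank pin A relative to C: A = (d + r cosθ, r sinθ); lever angle φ = atan2(r sinθ, d + r cosθ).
Differentiating tanφ: φ̇ = rω(d cosθ + r)/(d² + r² + 2dr cosθ).
d² + r² + 2dr cosθ = |CA|² = 0.0260569 m²;  d cosθ + r = +0.14688 m.
|ω_lever| = |0.0502·16.02·+0.14688| / 0.0260569 = 4.5339 rad/s.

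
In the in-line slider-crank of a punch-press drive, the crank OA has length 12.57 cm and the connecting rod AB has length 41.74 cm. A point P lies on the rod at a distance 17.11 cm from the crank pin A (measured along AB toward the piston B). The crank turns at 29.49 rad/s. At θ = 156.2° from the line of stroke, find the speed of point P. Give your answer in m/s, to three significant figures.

ω = 29.49 rad/s.  Crank-pin speed |V_A| = rω = 3.7069 m/s, perpendicular to OA.
Rod angle: sinφ = −(r/L) sinθ ⇒ φ = -6.980°; ω_rod = −rω cosθ/√(L²−r²sin²θ) = +8.1864 rad/s.
V_P = V_A + ω_rod × AP, with AP = 0.1711 m along the rod.
Components: V_Px = −rω sinθ − a·ω_rod·sinφ = -1.3257 m/s;  V_Py = rω cosθ + a·ω_rod·cosφ = -2.0014 m/s.
|V_P| = √(V_Px² + V_Py²) = 2.4006 m/s.

2.40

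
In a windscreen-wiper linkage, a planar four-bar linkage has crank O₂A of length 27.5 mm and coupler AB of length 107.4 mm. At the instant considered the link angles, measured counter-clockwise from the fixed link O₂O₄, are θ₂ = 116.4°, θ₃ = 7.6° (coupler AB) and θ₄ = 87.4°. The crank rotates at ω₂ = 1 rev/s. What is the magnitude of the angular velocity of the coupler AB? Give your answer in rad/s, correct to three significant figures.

ω₂ = 6.283 rad/s (from 1 rev/s).
Differentiating the loop-closure r₂e^{iθ₂}+r₃e^{iθ₃}=r₁+r₄e^{iθ₄} gives r₂ω₂e^{iθ₂}+r₃ω₃e^{iθ₃}=r₄ω₄e^{iθ₄}.
Eliminating the other unknown: ω₃ = r₂ω₂ sin(θ₄−θ₂) / [r₃ sin(θ₃−θ₄)].
Numerator sine = -0.48481; denominator sine = -0.98420.
Result = 0.0275·6.283·(-0.48481) / (0.1074·(-0.98420)) = +0.7925 rad/s; magnitude 0.7925 rad/s.

0.792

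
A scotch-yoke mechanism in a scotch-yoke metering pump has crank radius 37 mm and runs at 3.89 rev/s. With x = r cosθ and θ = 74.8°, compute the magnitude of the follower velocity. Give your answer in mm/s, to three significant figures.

ω = 24.44 rad/s (from 3.89 rev/s).
x = r cosθ ⇒ ẋ = −rω sinθ.
|v| = rω|sinθ| = 0.037·24.44·|sin 74.8°| = 0.8727 m/s = 872.7 mm/s.

873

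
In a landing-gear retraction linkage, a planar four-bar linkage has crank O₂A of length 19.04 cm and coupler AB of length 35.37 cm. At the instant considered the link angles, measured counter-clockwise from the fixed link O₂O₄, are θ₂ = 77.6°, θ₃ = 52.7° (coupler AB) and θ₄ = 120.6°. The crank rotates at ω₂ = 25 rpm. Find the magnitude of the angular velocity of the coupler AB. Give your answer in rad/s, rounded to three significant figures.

1.04

ω₂ = 2.618 rad/s (from 25 rpm).
Differentiating the loop-closure r₂e^{iθ₂}+r₃e^{iθ₃}=r₁+r₄e^{iθ₄} gives r₂ω₂e^{iθ₂}+r₃ω₃e^{iθ₃}=r₄ω₄e^{iθ₄}.
Eliminating the other unknown: ω₃ = r₂ω₂ sin(θ₄−θ₂) / [r₃ sin(θ₃−θ₄)].
Numerator sine = +0.68200; denominator sine = -0.92653.
Result = 0.1904·2.618·(+0.68200) / (0.3537·(-0.92653)) = -1.0373 rad/s; magnitude 1.0373 rad/s.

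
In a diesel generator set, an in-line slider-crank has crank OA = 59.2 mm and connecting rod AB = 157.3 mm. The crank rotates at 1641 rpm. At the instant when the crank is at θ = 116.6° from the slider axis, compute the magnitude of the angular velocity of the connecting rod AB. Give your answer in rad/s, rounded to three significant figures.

ω = 171.8 rad/s (converted from 1641 rpm).
The rod makes angle φ with the slider axis where L sinφ = r sinθ; differentiating, L cosφ·φ̇ = r ω cosθ.
L cosφ = √(L² − r² sin²θ) = 0.14813 m.
|ω_rod| = r ω |cosθ| / √(L² − r² sin²θ) = 0.0592·171.8·0.44776/0.14813 = 30.752 rad/s.

30.8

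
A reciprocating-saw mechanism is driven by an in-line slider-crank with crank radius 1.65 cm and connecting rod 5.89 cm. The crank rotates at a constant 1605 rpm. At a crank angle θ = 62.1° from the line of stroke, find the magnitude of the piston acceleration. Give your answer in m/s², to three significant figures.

ω = 2π·1605/60 = 168.1 rad/s
x(θ) = r cosθ + √(L² − r² sin²θ); with ω constant, a = ω²·d²x/dθ².
d²x/dθ² = −r cosθ − r²(cos2θ)/√u − r⁴ sin²2θ/(4u^{3/2}),  u = L² − r² sin²θ = 0.00325657 m².
Substituting r = 0.0165 m, L = 0.0589 m, θ = 62.1°: d²x/dθ² = -0.0051075 m.
a = ω²·d²x/dθ² = (168.1)²·(-0.0051075) = -144.28 m/s²;  |a| = 144.28 m/s².

144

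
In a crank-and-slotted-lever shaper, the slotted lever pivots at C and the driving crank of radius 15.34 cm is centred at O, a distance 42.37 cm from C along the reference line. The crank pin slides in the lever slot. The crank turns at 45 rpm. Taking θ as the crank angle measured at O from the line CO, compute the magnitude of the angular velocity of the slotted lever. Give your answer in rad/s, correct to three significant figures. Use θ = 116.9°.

ω = 4.712 rad/s (from 45 rpm).
Crank pin A relative to C: A = (d + r cosθ, r sinθ); lever angle φ = atan2(r sinθ, d + r cosθ).
Differentiating tanφ: φ̇ = rω(d cosθ + r)/(d² + r² + 2dr cosθ).
d² + r² + 2dr cosθ = |CA|² = 0.144241 m²;  d cosθ + r = -0.038297 m.
|ω_lever| = |0.1534·4.712·-0.038297| / 0.144241 = 0.19193 rad/s.

0.192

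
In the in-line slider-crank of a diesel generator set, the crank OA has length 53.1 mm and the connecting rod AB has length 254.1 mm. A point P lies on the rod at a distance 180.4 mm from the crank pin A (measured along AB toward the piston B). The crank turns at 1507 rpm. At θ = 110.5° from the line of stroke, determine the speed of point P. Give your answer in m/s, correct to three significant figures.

7.48

ω = 157.8 rad/s.  Crank-pin speed |V_A| = rω = 8.3799 m/s, perpendicular to OA.
Rod angle: sinφ = −(r/L) sinθ ⇒ φ = -11.288°; ω_rod = −rω cosθ/√(L²−r²sin²θ) = +11.777 rad/s.
V_P = V_A + ω_rod × AP, with AP = 0.1804 m along the rod.
Components: V_Px = −rω sinθ − a·ω_rod·sinφ = -7.4333 m/s;  V_Py = rω cosθ + a·ω_rod·cosφ = -0.85119 m/s.
|V_P| = √(V_Px² + V_Py²) = 7.4819 m/s.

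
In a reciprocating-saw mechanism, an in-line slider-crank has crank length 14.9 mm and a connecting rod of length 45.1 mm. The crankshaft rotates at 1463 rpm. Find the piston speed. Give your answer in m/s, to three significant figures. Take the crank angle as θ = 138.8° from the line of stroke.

ω = 2π·1463/60 = 153.2 rad/s
For an in-line slider-crank, x = r cosθ + √(L² − r² sin²θ), so v = −rω sinθ·[1 + r cosθ/√(L² − r² sin²θ)].
With r = 0.0149 m, L = 0.0451 m, θ = 138.8°: √(L² − r² sin²θ) = 0.044019 m.
v = −0.0149·153.2·0.65869·[1 + 0.0149·-0.75241/0.044019] = -1.1207 m/s.
|v| = 1.1207 m/s.

1.12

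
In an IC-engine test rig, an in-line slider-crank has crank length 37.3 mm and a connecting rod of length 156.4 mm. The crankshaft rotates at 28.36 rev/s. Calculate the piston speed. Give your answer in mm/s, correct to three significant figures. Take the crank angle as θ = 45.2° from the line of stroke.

5520

ω = 2π·28.4 = 178.2 rad/s
For an in-line slider-crank, x = r cosθ + √(L² − r² sin²θ), so v = −rω sinθ·[1 + r cosθ/√(L² − r² sin²θ)].
With r = 0.0373 m, L = 0.1564 m, θ = 45.2°: √(L² − r² sin²θ) = 0.15414 m.
v = −0.0373·178.2·0.70957·[1 + 0.0373·0.70463/0.15414] = -5.5203 m/s.
|v| = 5.5203 m/s = 5520.3 mm/s.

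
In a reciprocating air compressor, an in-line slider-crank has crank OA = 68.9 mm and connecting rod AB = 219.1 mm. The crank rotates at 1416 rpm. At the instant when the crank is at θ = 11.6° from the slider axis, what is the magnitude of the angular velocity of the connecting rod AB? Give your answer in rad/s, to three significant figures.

45.8

ω = 148.3 rad/s (converted from 1416 rpm).
The rod makes angle φ with the slider axis where L sinφ = r sinθ; differentiating, L cosφ·φ̇ = r ω cosθ.
L cosφ = √(L² − r² sin²θ) = 0.21866 m.
|ω_rod| = r ω |cosθ| / √(L² − r² sin²θ) = 0.0689·148.3·0.97958/0.21866 = 45.77 rad/s.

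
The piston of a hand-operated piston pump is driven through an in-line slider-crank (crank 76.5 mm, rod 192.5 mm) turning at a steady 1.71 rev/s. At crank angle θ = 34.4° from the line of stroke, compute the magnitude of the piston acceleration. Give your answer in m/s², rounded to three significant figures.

ω = 2π·1.71 = 10.74 rad/s
x(θ) = r cosθ + √(L² − r² sin²θ); with ω constant, a = ω²·d²x/dθ².
d²x/dθ² = −r cosθ − r²(cos2θ)/√u − r⁴ sin²2θ/(4u^{3/2}),  u = L² − r² sin²θ = 0.0351883 m².
Substituting r = 0.0765 m, L = 0.1925 m, θ = 34.4°: d²x/dθ² = -0.075531 m.
a = ω²·d²x/dθ² = (10.74)²·(-0.075531) = -8.7192 m/s²;  |a| = 8.7192 m/s².

8.72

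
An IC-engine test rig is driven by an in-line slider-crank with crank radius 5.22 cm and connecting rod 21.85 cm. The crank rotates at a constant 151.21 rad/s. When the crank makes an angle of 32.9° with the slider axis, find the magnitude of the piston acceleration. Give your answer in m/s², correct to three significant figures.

ω = 151.2 rad/s
x(θ) = r cosθ + √(L² − r² sin²θ); with ω constant, a = ω²·d²x/dθ².
d²x/dθ² = −r cosθ − r²(cos2θ)/√u − r⁴ sin²2θ/(4u^{3/2}),  u = L² − r² sin²θ = 0.0469383 m².
Substituting r = 0.0522 m, L = 0.2185 m, θ = 32.9°: d²x/dθ² = -0.049136 m.
a = ω²·d²x/dθ² = (151.2)²·(-0.049136) = -1123.5 m/s²;  |a| = 1123.5 m/s².

1120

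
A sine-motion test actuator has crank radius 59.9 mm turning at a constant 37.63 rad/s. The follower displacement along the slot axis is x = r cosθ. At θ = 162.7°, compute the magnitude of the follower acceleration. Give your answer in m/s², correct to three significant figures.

ω = 37.63 rad/s
x = r cosθ ⇒ ẍ = −rω² cosθ (ω constant).
|a| = rω²|cosθ| = 0.0599·(37.63)²·|cos 162.7°| = 80.982 m/s².

81.0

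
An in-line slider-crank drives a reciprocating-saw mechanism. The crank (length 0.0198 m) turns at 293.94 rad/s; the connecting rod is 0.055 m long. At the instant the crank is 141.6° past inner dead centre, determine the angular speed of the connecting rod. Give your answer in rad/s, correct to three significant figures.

ω = 293.9 rad/s
The rod makes angle φ with the slider axis where L sinφ = r sinθ; differentiating, L cosφ·φ̇ = r ω cosθ.
L cosφ = √(L² − r² sin²θ) = 0.053607 m.
|ω_rod| = r ω |cosθ| / √(L² − r² sin²θ) = 0.0198·293.9·0.78369/0.053607 = 85.084 rad/s.

85.1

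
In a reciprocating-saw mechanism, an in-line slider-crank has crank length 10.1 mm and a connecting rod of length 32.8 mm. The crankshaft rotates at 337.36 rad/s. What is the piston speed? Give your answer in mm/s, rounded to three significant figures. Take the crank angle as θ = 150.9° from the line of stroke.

1210

ω = 337.4 rad/s
For an in-line slider-crank, x = r cosθ + √(L² − r² sin²θ), so v = −rω sinθ·[1 + r cosθ/√(L² − r² sin²θ)].
With r = 0.0101 m, L = 0.0328 m, θ = 150.9°: √(L² − r² sin²θ) = 0.03243 m.
v = −0.0101·337.4·0.48634·[1 + 0.0101·-0.87377/0.03243] = -1.2062 m/s.
|v| = 1.2062 m/s = 1206.2 mm/s.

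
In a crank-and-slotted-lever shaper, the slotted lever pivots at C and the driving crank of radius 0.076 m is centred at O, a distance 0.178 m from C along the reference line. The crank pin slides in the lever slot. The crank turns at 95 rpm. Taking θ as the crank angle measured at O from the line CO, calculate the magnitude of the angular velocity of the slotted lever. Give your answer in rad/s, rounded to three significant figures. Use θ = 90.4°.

1.52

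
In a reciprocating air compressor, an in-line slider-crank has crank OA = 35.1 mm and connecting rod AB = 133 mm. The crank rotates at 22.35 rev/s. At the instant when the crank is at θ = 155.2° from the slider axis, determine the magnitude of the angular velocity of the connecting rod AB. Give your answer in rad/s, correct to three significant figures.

ω = 140.4 rad/s (converted from 22.35 rev/s).
The rod makes angle φ with the slider axis where L sinφ = r sinθ; differentiating, L cosφ·φ̇ = r ω cosθ.
L cosφ = √(L² − r² sin²θ) = 0.13218 m.
|ω_rod| = r ω |cosθ| / √(L² − r² sin²θ) = 0.0351·140.4·0.90778/0.13218 = 33.851 rad/s.

33.9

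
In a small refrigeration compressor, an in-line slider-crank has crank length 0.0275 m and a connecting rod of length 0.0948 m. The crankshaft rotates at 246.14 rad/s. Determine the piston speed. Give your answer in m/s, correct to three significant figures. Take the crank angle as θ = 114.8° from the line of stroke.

5.37

ω = 246.1 rad/s
For an in-line slider-crank, x = r cosθ + √(L² − r² sin²θ), so v = −rω sinθ·[1 + r cosθ/√(L² − r² sin²θ)].
With r = 0.0275 m, L = 0.0948 m, θ = 114.8°: √(L² − r² sin²θ) = 0.091454 m.
v = −0.0275·246.1·0.90778·[1 + 0.0275·-0.41945/0.091454] = -5.3696 m/s.
|v| = 5.3696 m/s.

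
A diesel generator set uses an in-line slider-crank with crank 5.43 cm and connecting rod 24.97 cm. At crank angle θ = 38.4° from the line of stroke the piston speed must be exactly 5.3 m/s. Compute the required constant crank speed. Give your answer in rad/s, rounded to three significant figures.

134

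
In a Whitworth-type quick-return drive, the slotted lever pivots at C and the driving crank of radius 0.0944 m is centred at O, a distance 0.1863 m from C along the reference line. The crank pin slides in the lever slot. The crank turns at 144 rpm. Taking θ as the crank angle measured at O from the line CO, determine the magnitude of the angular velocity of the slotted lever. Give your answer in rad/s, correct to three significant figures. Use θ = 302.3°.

ω = 15.08 rad/s (from 144 rpm).
Crank pin A relative to C: A = (d + r cosθ, r sinθ); lever angle φ = atan2(r sinθ, d + r cosθ).
Differentiating tanφ: φ̇ = rω(d cosθ + r)/(d² + r² + 2dr cosθ).
d² + r² + 2dr cosθ = |CA|² = 0.0624141 m²;  d cosθ + r = +0.19395 m.
|ω_lever| = |0.0944·15.08·+0.19395| / 0.0624141 = 4.4235 rad/s.

4.42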